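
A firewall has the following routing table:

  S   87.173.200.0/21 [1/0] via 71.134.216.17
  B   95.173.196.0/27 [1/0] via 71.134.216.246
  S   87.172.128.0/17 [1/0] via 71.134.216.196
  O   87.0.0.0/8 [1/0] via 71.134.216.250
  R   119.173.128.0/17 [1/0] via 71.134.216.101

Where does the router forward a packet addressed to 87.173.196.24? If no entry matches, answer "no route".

Routes whose prefix contains 87.173.196.24:
  87.0.0.0/8 (87.0.0.0 - 87.255.255.255) -> 71.134.216.250
More-specific entries that do NOT match:
  95.173.196.0/27 (95.173.196.0 - 95.173.196.31) does not contain 87.173.196.24
  87.173.200.0/21 (87.173.200.0 - 87.173.207.255) does not contain 87.173.196.24
  87.172.128.0/17 (87.172.128.0 - 87.172.255.255) does not contain 87.173.196.24
  119.173.128.0/17 (119.173.128.0 - 119.173.255.255) does not contain 87.173.196.24
Longest matching prefix is /8 -> next hop 71.134.216.250.

71.134.216.250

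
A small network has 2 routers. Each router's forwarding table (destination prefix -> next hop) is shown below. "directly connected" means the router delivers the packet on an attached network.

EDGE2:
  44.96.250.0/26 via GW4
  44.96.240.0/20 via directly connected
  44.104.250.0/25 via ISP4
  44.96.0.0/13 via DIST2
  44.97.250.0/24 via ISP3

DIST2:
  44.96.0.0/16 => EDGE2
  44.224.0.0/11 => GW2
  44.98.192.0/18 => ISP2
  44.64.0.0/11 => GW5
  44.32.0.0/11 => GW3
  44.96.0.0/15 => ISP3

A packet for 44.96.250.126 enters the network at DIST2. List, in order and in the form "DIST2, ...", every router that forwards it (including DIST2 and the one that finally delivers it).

DIST2, EDGE2

At DIST2: longest match for 44.96.250.126 is 44.96.0.0/16 -> EDGE2
At EDGE2: longest match for 44.96.250.126 is 44.96.240.0/20 -> directly connected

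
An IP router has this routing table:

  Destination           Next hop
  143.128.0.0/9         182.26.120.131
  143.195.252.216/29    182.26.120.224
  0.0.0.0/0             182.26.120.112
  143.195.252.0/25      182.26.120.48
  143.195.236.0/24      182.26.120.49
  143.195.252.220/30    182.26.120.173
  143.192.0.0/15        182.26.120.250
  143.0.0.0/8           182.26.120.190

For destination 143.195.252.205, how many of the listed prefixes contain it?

3

Prefixes containing 143.195.252.205:
  0.0.0.0/0 (default, matches everything)
  143.0.0.0/8 (143.0.0.0 - 143.255.255.255)
  143.128.0.0/9 (143.128.0.0 - 143.255.255.255)
Total matching entries: 3.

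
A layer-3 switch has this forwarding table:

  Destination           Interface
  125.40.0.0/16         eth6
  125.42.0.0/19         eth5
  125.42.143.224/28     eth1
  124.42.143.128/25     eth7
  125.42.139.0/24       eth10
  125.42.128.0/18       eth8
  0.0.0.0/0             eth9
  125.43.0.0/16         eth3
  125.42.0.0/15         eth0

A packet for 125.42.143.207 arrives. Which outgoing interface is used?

eth8

Routes whose prefix contains 125.42.143.207:
  0.0.0.0/0 (default, matches everything) -> eth9
  125.42.0.0/15 (125.42.0.0 - 125.43.255.255) -> eth0
  125.42.128.0/18 (125.42.128.0 - 125.42.191.255) -> eth8
More-specific entries that do NOT match:
  125.42.143.224/28 (125.42.143.224 - 125.42.143.239) does not contain 125.42.143.207
  124.42.143.128/25 (124.42.143.128 - 124.42.143.255) does not contain 125.42.143.207
  125.42.139.0/24 (125.42.139.0 - 125.42.139.255) does not contain 125.42.143.207
  125.42.0.0/19 (125.42.0.0 - 125.42.31.255) does not contain 125.42.143.207
Longest matching prefix is /18 -> interface eth8.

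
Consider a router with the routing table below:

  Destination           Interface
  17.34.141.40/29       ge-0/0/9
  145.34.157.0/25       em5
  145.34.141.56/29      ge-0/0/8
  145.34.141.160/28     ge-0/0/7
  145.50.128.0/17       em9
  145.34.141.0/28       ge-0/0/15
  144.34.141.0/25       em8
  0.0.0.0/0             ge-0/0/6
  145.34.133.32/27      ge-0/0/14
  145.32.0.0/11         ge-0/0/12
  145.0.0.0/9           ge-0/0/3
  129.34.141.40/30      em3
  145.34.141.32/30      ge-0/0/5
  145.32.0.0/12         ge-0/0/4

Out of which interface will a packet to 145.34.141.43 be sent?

ge-0/0/4

Routes whose prefix contains 145.34.141.43:
  0.0.0.0/0 (default, matches everything) -> ge-0/0/6
  145.0.0.0/9 (145.0.0.0 - 145.127.255.255) -> ge-0/0/3
  145.32.0.0/11 (145.32.0.0 - 145.63.255.255) -> ge-0/0/12
  145.32.0.0/12 (145.32.0.0 - 145.47.255.255) -> ge-0/0/4
More-specific entries that do NOT match:
  129.34.141.40/30 (129.34.141.40 - 129.34.141.43) does not contain 145.34.141.43
  145.34.141.32/30 (145.34.141.32 - 145.34.141.35) does not contain 145.34.141.43
  17.34.141.40/29 (17.34.141.40 - 17.34.141.47) does not contain 145.34.141.43
  145.34.141.56/29 (145.34.141.56 - 145.34.141.63) does not contain 145.34.141.43
  145.34.141.160/28 (145.34.141.160 - 145.34.141.175) does not contain 145.34.141.43
  145.34.141.0/28 (145.34.141.0 - 145.34.141.15) does not contain 145.34.141.43
  145.34.133.32/27 (145.34.133.32 - 145.34.133.63) does not contain 145.34.141.43
  145.34.157.0/25 (145.34.157.0 - 145.34.157.127) does not contain 145.34.141.43
  144.34.141.0/25 (144.34.141.0 - 144.34.141.127) does not contain 145.34.141.43
  145.50.128.0/17 (145.50.128.0 - 145.50.255.255) does not contain 145.34.141.43
Longest matching prefix is /12 -> interface ge-0/0/4.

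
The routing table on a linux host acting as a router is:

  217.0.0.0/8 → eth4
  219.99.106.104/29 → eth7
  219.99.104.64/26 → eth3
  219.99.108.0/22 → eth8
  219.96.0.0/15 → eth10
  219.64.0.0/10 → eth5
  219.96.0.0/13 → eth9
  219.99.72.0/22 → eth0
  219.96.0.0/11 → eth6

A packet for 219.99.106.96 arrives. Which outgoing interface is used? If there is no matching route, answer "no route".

Routes whose prefix contains 219.99.106.96:
  219.64.0.0/10 (219.64.0.0 - 219.127.255.255) -> eth5
  219.96.0.0/11 (219.96.0.0 - 219.127.255.255) -> eth6
  219.96.0.0/13 (219.96.0.0 - 219.103.255.255) -> eth9
More-specific entries that do NOT match:
  219.99.106.104/29 (219.99.106.104 - 219.99.106.111) does not contain 219.99.106.96
  219.99.104.64/26 (219.99.104.64 - 219.99.104.127) does not contain 219.99.106.96
  219.99.108.0/22 (219.99.108.0 - 219.99.111.255) does not contain 219.99.106.96
  219.99.72.0/22 (219.99.72.0 - 219.99.75.255) does not contain 219.99.106.96
  219.96.0.0/15 (219.96.0.0 - 219.97.255.255) does not contain 219.99.106.96
Longest matching prefix is /13 -> interface eth9.

eth9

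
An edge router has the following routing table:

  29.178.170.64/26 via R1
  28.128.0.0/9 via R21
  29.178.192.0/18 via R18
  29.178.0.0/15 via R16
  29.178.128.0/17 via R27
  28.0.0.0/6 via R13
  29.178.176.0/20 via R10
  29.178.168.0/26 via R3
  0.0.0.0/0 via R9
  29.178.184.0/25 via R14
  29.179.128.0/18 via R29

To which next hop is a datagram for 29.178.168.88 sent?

Routes whose prefix contains 29.178.168.88:
  0.0.0.0/0 (default, matches everything) -> R9
  28.0.0.0/6 (28.0.0.0 - 31.255.255.255) -> R13
  29.178.0.0/15 (29.178.0.0 - 29.179.255.255) -> R16
  29.178.128.0/17 (29.178.128.0 - 29.178.255.255) -> R27
More-specific entries that do NOT match:
  29.178.170.64/26 (29.178.170.64 - 29.178.170.127) does not contain 29.178.168.88
  29.178.168.0/26 (29.178.168.0 - 29.178.168.63) does not contain 29.178.168.88
  29.178.184.0/25 (29.178.184.0 - 29.178.184.127) does not contain 29.178.168.88
  29.178.176.0/20 (29.178.176.0 - 29.178.191.255) does not contain 29.178.168.88
  29.178.192.0/18 (29.178.192.0 - 29.178.255.255) does not contain 29.178.168.88
  29.179.128.0/18 (29.179.128.0 - 29.179.191.255) does not contain 29.178.168.88
Longest matching prefix is /17 -> next hop R27.

R27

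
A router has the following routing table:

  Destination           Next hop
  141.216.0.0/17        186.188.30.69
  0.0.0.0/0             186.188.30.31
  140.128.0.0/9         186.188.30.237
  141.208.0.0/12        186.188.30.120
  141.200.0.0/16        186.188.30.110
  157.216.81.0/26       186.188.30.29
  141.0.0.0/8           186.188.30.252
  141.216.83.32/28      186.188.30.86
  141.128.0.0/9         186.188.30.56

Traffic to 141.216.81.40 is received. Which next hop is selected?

186.188.30.69

Routes whose prefix contains 141.216.81.40:
  0.0.0.0/0 (default, matches everything) -> 186.188.30.31
  141.0.0.0/8 (141.0.0.0 - 141.255.255.255) -> 186.188.30.252
  141.128.0.0/9 (141.128.0.0 - 141.255.255.255) -> 186.188.30.56
  141.208.0.0/12 (141.208.0.0 - 141.223.255.255) -> 186.188.30.120
  141.216.0.0/17 (141.216.0.0 - 141.216.127.255) -> 186.188.30.69
More-specific entries that do NOT match:
  141.216.83.32/28 (141.216.83.32 - 141.216.83.47) does not contain 141.216.81.40
  157.216.81.0/26 (157.216.81.0 - 157.216.81.63) does not contain 141.216.81.40
Longest matching prefix is /17 -> next hop 186.188.30.69.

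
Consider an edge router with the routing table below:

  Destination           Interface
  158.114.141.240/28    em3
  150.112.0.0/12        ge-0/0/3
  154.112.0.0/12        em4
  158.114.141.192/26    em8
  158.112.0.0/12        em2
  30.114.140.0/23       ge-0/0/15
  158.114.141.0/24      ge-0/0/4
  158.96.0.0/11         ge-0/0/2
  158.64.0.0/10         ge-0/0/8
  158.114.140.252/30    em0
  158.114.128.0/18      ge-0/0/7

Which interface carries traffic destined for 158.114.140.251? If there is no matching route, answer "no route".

ge-0/0/7

Routes whose prefix contains 158.114.140.251:
  158.64.0.0/10 (158.64.0.0 - 158.127.255.255) -> ge-0/0/8
  158.96.0.0/11 (158.96.0.0 - 158.127.255.255) -> ge-0/0/2
  158.112.0.0/12 (158.112.0.0 - 158.127.255.255) -> em2
  158.114.128.0/18 (158.114.128.0 - 158.114.191.255) -> ge-0/0/7
More-specific entries that do NOT match:
  158.114.140.252/30 (158.114.140.252 - 158.114.140.255) does not contain 158.114.140.251
  158.114.141.240/28 (158.114.141.240 - 158.114.141.255) does not contain 158.114.140.251
  158.114.141.192/26 (158.114.141.192 - 158.114.141.255) does not contain 158.114.140.251
  158.114.141.0/24 (158.114.141.0 - 158.114.141.255) does not contain 158.114.140.251
  30.114.140.0/23 (30.114.140.0 - 30.114.141.255) does not contain 158.114.140.251
Longest matching prefix is /18 -> interface ge-0/0/7.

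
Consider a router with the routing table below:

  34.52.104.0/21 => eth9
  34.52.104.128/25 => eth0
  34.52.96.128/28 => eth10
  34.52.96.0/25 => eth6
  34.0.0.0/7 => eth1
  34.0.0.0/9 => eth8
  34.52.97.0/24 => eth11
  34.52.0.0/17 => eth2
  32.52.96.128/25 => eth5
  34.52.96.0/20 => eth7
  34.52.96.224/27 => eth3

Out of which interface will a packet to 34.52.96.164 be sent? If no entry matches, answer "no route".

eth7

Routes whose prefix contains 34.52.96.164:
  34.0.0.0/7 (34.0.0.0 - 35.255.255.255) -> eth1
  34.0.0.0/9 (34.0.0.0 - 34.127.255.255) -> eth8
  34.52.0.0/17 (34.52.0.0 - 34.52.127.255) -> eth2
  34.52.96.0/20 (34.52.96.0 - 34.52.111.255) -> eth7
More-specific entries that do NOT match:
  34.52.96.128/28 (34.52.96.128 - 34.52.96.143) does not contain 34.52.96.164
  34.52.96.224/27 (34.52.96.224 - 34.52.96.255) does not contain 34.52.96.164
  34.52.104.128/25 (34.52.104.128 - 34.52.104.255) does not contain 34.52.96.164
  34.52.96.0/25 (34.52.96.0 - 34.52.96.127) does not contain 34.52.96.164
  32.52.96.128/25 (32.52.96.128 - 32.52.96.255) does not contain 34.52.96.164
  34.52.97.0/24 (34.52.97.0 - 34.52.97.255) does not contain 34.52.96.164
  34.52.104.0/21 (34.52.104.0 - 34.52.111.255) does not contain 34.52.96.164
Longest matching prefix is /20 -> interface eth7.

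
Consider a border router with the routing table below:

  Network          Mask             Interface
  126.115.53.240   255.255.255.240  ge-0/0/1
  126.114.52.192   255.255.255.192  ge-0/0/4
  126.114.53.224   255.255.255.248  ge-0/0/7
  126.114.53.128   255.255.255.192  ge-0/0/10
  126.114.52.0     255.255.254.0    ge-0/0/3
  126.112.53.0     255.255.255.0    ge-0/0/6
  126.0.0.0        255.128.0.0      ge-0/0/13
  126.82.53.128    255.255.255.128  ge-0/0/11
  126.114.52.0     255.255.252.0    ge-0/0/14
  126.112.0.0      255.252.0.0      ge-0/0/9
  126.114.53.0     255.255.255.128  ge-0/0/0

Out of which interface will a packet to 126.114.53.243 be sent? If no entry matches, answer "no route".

Routes whose prefix contains 126.114.53.243:
  126.0.0.0/9 (126.0.0.0 - 126.127.255.255) -> ge-0/0/13
  126.112.0.0/14 (126.112.0.0 - 126.115.255.255) -> ge-0/0/9
  126.114.52.0/22 (126.114.52.0 - 126.114.55.255) -> ge-0/0/14
  126.114.52.0/23 (126.114.52.0 - 126.114.53.255) -> ge-0/0/3
More-specific entries that do NOT match:
  126.114.53.224/29 (126.114.53.224 - 126.114.53.231) does not contain 126.114.53.243
  126.115.53.240/28 (126.115.53.240 - 126.115.53.255) does not contain 126.114.53.243
  126.114.52.192/26 (126.114.52.192 - 126.114.52.255) does not contain 126.114.53.243
  126.114.53.128/26 (126.114.53.128 - 126.114.53.191) does not contain 126.114.53.243
  126.82.53.128/25 (126.82.53.128 - 126.82.53.255) does not contain 126.114.53.243
  126.114.53.0/25 (126.114.53.0 - 126.114.53.127) does not contain 126.114.53.243
  126.112.53.0/24 (126.112.53.0 - 126.112.53.255) does not contain 126.114.53.243
Longest matching prefix is /23 -> interface ge-0/0/3.

ge-0/0/3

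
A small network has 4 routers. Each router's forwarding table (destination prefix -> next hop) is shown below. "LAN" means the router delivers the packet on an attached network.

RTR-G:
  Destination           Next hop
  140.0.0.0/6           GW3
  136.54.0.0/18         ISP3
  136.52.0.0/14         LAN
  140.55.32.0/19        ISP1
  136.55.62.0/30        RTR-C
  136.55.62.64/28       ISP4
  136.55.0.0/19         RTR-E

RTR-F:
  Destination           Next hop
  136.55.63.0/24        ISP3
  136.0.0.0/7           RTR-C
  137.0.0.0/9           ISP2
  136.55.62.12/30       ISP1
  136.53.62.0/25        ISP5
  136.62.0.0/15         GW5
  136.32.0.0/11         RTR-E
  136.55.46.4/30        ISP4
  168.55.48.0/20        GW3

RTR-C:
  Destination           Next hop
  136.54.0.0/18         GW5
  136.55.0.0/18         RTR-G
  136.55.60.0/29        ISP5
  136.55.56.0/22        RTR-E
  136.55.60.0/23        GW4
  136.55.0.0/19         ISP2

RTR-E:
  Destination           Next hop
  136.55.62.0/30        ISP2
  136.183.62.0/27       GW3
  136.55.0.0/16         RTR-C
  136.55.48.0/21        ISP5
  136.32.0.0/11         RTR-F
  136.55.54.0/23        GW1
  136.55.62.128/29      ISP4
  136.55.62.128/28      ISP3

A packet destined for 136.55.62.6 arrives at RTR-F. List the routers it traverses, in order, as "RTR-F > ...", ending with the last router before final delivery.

RTR-F > RTR-E > RTR-C > RTR-G

At RTR-F: longest match for 136.55.62.6 is 136.32.0.0/11 -> RTR-E
At RTR-E: longest match for 136.55.62.6 is 136.55.0.0/16 -> RTR-C
At RTR-C: longest match for 136.55.62.6 is 136.55.0.0/18 -> RTR-G
At RTR-G: longest match for 136.55.62.6 is 136.52.0.0/14 -> LAN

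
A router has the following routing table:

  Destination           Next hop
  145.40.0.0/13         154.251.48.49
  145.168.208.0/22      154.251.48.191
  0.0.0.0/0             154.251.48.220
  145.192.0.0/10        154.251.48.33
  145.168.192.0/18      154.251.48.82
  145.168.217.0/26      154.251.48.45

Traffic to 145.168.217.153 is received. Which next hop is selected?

154.251.48.82

Routes whose prefix contains 145.168.217.153:
  0.0.0.0/0 (default, matches everything) -> 154.251.48.220
  145.168.192.0/18 (145.168.192.0 - 145.168.255.255) -> 154.251.48.82
More-specific entries that do NOT match:
  145.168.217.0/26 (145.168.217.0 - 145.168.217.63) does not contain 145.168.217.153
  145.168.208.0/22 (145.168.208.0 - 145.168.211.255) does not contain 145.168.217.153
Longest matching prefix is /18 -> next hop 154.251.48.82.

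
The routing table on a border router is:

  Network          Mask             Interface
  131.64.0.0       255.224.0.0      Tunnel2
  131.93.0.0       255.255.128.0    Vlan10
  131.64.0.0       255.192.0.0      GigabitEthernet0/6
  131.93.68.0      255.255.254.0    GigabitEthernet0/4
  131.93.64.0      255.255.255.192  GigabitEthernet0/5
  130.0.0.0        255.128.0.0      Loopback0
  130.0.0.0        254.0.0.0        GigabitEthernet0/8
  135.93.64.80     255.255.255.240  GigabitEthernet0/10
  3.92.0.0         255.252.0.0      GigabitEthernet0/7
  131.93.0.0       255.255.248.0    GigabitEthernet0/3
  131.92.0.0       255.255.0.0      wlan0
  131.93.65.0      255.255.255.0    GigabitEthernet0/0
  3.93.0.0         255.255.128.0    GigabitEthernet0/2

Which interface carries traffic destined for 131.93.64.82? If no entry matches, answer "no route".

Routes whose prefix contains 131.93.64.82:
  130.0.0.0/7 (130.0.0.0 - 131.255.255.255) -> GigabitEthernet0/8
  131.64.0.0/10 (131.64.0.0 - 131.127.255.255) -> GigabitEthernet0/6
  131.64.0.0/11 (131.64.0.0 - 131.95.255.255) -> Tunnel2
  131.93.0.0/17 (131.93.0.0 - 131.93.127.255) -> Vlan10
More-specific entries that do NOT match:
  135.93.64.80/28 (135.93.64.80 - 135.93.64.95) does not contain 131.93.64.82
  131.93.64.0/26 (131.93.64.0 - 131.93.64.63) does not contain 131.93.64.82
  131.93.65.0/24 (131.93.65.0 - 131.93.65.255) does not contain 131.93.64.82
  131.93.68.0/23 (131.93.68.0 - 131.93.69.255) does not contain 131.93.64.82
  131.93.0.0/21 (131.93.0.0 - 131.93.7.255) does not contain 131.93.64.82
Longest matching prefix is /17 -> interface Vlan10.

Vlan10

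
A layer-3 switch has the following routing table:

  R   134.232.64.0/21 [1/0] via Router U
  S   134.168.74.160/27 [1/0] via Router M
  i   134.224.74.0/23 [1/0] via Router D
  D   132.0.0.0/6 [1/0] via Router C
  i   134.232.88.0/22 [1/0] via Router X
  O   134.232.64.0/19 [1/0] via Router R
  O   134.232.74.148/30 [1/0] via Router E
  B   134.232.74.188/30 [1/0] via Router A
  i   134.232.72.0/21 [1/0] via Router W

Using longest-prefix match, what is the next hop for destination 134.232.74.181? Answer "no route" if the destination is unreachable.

Router W

Routes whose prefix contains 134.232.74.181:
  132.0.0.0/6 (132.0.0.0 - 135.255.255.255) -> Router C
  134.232.64.0/19 (134.232.64.0 - 134.232.95.255) -> Router R
  134.232.72.0/21 (134.232.72.0 - 134.232.79.255) -> Router W
More-specific entries that do NOT match:
  134.232.74.148/30 (134.232.74.148 - 134.232.74.151) does not contain 134.232.74.181
  134.232.74.188/30 (134.232.74.188 - 134.232.74.191) does not contain 134.232.74.181
  134.168.74.160/27 (134.168.74.160 - 134.168.74.191) does not contain 134.232.74.181
  134.224.74.0/23 (134.224.74.0 - 134.224.75.255) does not contain 134.232.74.181
  134.232.88.0/22 (134.232.88.0 - 134.232.91.255) does not contain 134.232.74.181
Longest matching prefix is /21 -> next hop Router W.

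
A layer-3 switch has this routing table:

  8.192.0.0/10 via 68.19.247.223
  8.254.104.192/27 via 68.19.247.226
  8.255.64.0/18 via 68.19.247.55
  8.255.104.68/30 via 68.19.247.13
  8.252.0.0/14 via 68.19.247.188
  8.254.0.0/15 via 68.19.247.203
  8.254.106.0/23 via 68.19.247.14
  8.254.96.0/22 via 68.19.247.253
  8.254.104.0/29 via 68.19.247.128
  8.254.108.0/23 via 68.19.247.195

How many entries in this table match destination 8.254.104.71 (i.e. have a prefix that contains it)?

Prefixes containing 8.254.104.71:
  8.192.0.0/10 (8.192.0.0 - 8.255.255.255)
  8.252.0.0/14 (8.252.0.0 - 8.255.255.255)
  8.254.0.0/15 (8.254.0.0 - 8.255.255.255)
Total matching entries: 3.

3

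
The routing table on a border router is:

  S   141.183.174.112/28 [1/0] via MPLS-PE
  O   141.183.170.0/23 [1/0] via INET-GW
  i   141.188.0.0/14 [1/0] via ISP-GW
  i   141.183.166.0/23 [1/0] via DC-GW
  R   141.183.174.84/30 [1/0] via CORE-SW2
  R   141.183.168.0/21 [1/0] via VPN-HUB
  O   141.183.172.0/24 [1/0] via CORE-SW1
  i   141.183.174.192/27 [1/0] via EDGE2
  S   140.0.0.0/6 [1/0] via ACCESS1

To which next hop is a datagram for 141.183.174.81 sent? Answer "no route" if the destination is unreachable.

Routes whose prefix contains 141.183.174.81:
  140.0.0.0/6 (140.0.0.0 - 143.255.255.255) -> ACCESS1
  141.183.168.0/21 (141.183.168.0 - 141.183.175.255) -> VPN-HUB
More-specific entries that do NOT match:
  141.183.174.84/30 (141.183.174.84 - 141.183.174.87) does not contain 141.183.174.81
  141.183.174.112/28 (141.183.174.112 - 141.183.174.127) does not contain 141.183.174.81
  141.183.174.192/27 (141.183.174.192 - 141.183.174.223) does not contain 141.183.174.81
  141.183.172.0/24 (141.183.172.0 - 141.183.172.255) does not contain 141.183.174.81
  141.183.170.0/23 (141.183.170.0 - 141.183.171.255) does not contain 141.183.174.81
  141.183.166.0/23 (141.183.166.0 - 141.183.167.255) does not contain 141.183.174.81
Longest matching prefix is /21 -> next hop VPN-HUB.

VPN-HUB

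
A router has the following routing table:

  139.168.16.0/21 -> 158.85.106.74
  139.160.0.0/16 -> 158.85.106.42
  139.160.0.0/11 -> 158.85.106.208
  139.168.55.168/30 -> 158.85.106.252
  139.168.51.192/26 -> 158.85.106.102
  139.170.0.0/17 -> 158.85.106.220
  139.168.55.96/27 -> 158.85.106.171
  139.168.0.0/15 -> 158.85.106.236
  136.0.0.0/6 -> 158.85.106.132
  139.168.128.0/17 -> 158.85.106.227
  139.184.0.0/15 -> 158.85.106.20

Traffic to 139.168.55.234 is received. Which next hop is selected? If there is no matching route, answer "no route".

158.85.106.236

Routes whose prefix contains 139.168.55.234:
  136.0.0.0/6 (136.0.0.0 - 139.255.255.255) -> 158.85.106.132
  139.160.0.0/11 (139.160.0.0 - 139.191.255.255) -> 158.85.106.208
  139.168.0.0/15 (139.168.0.0 - 139.169.255.255) -> 158.85.106.236
More-specific entries that do NOT match:
  139.168.55.168/30 (139.168.55.168 - 139.168.55.171) does not contain 139.168.55.234
  139.168.55.96/27 (139.168.55.96 - 139.168.55.127) does not contain 139.168.55.234
  139.168.51.192/26 (139.168.51.192 - 139.168.51.255) does not contain 139.168.55.234
  139.168.16.0/21 (139.168.16.0 - 139.168.23.255) does not contain 139.168.55.234
  139.170.0.0/17 (139.170.0.0 - 139.170.127.255) does not contain 139.168.55.234
  139.168.128.0/17 (139.168.128.0 - 139.168.255.255) does not contain 139.168.55.234
  139.160.0.0/16 (139.160.0.0 - 139.160.255.255) does not contain 139.168.55.234
Longest matching prefix is /15 -> next hop 158.85.106.236.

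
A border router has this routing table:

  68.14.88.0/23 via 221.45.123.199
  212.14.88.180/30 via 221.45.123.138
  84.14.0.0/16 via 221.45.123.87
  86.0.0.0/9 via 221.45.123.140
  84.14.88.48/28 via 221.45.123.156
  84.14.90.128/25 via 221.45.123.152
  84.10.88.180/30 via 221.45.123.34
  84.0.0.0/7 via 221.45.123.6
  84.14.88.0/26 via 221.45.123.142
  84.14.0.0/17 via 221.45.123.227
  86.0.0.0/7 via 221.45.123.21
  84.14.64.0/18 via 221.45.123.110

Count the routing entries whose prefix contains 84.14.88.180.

Prefixes containing 84.14.88.180:
  84.0.0.0/7 (84.0.0.0 - 85.255.255.255)
  84.14.0.0/16 (84.14.0.0 - 84.14.255.255)
  84.14.0.0/17 (84.14.0.0 - 84.14.127.255)
  84.14.64.0/18 (84.14.64.0 - 84.14.127.255)
Total matching entries: 4.

4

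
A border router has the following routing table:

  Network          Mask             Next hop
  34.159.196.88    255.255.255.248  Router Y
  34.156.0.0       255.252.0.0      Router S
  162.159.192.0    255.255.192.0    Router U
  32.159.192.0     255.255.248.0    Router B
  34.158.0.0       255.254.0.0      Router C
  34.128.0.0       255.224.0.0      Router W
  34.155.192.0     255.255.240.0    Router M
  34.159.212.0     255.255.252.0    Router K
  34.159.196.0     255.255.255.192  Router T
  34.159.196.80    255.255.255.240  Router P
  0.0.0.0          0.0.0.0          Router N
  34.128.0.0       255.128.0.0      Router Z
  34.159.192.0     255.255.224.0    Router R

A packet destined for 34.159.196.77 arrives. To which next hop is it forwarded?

Routes whose prefix contains 34.159.196.77:
  0.0.0.0/0 (default, matches everything) -> Router N
  34.128.0.0/9 (34.128.0.0 - 34.255.255.255) -> Router Z
  34.128.0.0/11 (34.128.0.0 - 34.159.255.255) -> Router W
  34.156.0.0/14 (34.156.0.0 - 34.159.255.255) -> Router S
  34.158.0.0/15 (34.158.0.0 - 34.159.255.255) -> Router C
  34.159.192.0/19 (34.159.192.0 - 34.159.223.255) -> Router R
More-specific entries that do NOT match:
  34.159.196.88/29 (34.159.196.88 - 34.159.196.95) does not contain 34.159.196.77
  34.159.196.80/28 (34.159.196.80 - 34.159.196.95) does not contain 34.159.196.77
  34.159.196.0/26 (34.159.196.0 - 34.159.196.63) does not contain 34.159.196.77
  34.159.212.0/22 (34.159.212.0 - 34.159.215.255) does not contain 34.159.196.77
  32.159.192.0/21 (32.159.192.0 - 32.159.199.255) does not contain 34.159.196.77
  34.155.192.0/20 (34.155.192.0 - 34.155.207.255) does not contain 34.159.196.77
Longest matching prefix is /19 -> next hop Router R.

Router R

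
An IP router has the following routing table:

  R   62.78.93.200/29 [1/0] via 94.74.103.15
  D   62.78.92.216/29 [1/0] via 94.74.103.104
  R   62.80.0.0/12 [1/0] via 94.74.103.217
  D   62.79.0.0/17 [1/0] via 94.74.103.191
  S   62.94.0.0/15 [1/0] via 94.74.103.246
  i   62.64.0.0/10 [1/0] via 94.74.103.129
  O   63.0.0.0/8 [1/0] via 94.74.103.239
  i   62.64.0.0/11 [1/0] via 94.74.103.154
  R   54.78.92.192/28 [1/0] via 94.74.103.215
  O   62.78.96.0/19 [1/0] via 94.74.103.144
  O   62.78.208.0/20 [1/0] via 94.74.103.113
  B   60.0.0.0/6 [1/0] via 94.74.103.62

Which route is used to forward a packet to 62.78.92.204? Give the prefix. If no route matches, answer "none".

Entries matching 62.78.92.204:
  60.0.0.0/6 (60.0.0.0 - 63.255.255.255)
  62.64.0.0/10 (62.64.0.0 - 62.127.255.255)
  62.64.0.0/11 (62.64.0.0 - 62.95.255.255)
Most specific is 62.64.0.0/11.

62.64.0.0/11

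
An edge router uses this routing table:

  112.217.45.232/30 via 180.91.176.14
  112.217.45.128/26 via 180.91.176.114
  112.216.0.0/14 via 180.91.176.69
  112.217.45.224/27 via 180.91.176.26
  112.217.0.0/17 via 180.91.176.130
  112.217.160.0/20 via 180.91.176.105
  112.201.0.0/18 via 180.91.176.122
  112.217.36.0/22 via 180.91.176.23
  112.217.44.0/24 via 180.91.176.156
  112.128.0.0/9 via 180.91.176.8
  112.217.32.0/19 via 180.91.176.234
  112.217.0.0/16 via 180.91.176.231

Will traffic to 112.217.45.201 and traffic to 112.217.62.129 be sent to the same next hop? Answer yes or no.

yes

112.217.45.201: longest match 112.217.32.0/19 -> 180.91.176.234
112.217.62.129: longest match 112.217.32.0/19 -> 180.91.176.234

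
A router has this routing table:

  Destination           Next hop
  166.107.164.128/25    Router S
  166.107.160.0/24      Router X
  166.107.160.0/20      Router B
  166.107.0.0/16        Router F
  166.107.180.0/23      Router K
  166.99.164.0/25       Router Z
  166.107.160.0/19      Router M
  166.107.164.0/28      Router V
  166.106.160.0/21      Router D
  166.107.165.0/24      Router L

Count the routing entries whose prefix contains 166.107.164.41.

Prefixes containing 166.107.164.41:
  166.107.0.0/16 (166.107.0.0 - 166.107.255.255)
  166.107.160.0/19 (166.107.160.0 - 166.107.191.255)
  166.107.160.0/20 (166.107.160.0 - 166.107.175.255)
Total matching entries: 3.

3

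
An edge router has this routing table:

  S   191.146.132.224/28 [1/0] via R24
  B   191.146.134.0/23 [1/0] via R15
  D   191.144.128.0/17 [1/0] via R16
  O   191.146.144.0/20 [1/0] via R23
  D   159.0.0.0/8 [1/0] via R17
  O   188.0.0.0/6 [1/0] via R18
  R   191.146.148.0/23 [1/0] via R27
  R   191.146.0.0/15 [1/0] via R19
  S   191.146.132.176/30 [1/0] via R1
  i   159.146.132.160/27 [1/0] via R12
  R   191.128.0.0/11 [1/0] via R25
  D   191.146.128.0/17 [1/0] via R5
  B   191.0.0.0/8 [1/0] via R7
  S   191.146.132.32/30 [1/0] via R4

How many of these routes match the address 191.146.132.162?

Prefixes containing 191.146.132.162:
  188.0.0.0/6 (188.0.0.0 - 191.255.255.255)
  191.0.0.0/8 (191.0.0.0 - 191.255.255.255)
  191.128.0.0/11 (191.128.0.0 - 191.159.255.255)
  191.146.0.0/15 (191.146.0.0 - 191.147.255.255)
  191.146.128.0/17 (191.146.128.0 - 191.146.255.255)
Total matching entries: 5.

5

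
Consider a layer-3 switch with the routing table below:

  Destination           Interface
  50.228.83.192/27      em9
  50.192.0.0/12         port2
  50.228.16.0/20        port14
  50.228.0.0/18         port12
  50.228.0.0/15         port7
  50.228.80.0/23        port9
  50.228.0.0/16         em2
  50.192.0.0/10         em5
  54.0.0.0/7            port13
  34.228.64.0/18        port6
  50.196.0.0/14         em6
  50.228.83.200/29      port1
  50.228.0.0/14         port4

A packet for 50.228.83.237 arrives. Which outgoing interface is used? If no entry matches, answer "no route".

em2

Routes whose prefix contains 50.228.83.237:
  50.192.0.0/10 (50.192.0.0 - 50.255.255.255) -> em5
  50.228.0.0/14 (50.228.0.0 - 50.231.255.255) -> port4
  50.228.0.0/15 (50.228.0.0 - 50.229.255.255) -> port7
  50.228.0.0/16 (50.228.0.0 - 50.228.255.255) -> em2
More-specific entries that do NOT match:
  50.228.83.200/29 (50.228.83.200 - 50.228.83.207) does not contain 50.228.83.237
  50.228.83.192/27 (50.228.83.192 - 50.228.83.223) does not contain 50.228.83.237
  50.228.80.0/23 (50.228.80.0 - 50.228.81.255) does not contain 50.228.83.237
  50.228.16.0/20 (50.228.16.0 - 50.228.31.255) does not contain 50.228.83.237
  50.228.0.0/18 (50.228.0.0 - 50.228.63.255) does not contain 50.228.83.237
  34.228.64.0/18 (34.228.64.0 - 34.228.127.255) does not contain 50.228.83.237
Longest matching prefix is /16 -> interface em2.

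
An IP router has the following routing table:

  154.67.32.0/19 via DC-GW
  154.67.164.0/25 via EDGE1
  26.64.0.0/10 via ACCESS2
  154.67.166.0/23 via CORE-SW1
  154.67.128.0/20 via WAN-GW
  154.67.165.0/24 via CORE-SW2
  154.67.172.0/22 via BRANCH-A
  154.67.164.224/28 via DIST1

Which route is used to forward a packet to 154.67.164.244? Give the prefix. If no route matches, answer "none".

none

154.67.164.244 is outside every listed prefix and there is no default route.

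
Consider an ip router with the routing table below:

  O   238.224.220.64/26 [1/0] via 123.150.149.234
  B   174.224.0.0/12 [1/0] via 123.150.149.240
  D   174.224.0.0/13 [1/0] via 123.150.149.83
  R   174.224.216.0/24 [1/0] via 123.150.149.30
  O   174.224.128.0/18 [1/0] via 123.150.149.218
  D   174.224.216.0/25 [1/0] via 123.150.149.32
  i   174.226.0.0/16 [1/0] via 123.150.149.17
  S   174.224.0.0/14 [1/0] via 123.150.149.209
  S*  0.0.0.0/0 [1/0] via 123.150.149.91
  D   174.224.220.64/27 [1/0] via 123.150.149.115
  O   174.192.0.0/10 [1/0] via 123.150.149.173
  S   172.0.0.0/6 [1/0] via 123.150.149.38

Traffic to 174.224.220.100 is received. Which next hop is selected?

Routes whose prefix contains 174.224.220.100:
  0.0.0.0/0 (default, matches everything) -> 123.150.149.91
  172.0.0.0/6 (172.0.0.0 - 175.255.255.255) -> 123.150.149.38
  174.192.0.0/10 (174.192.0.0 - 174.255.255.255) -> 123.150.149.173
  174.224.0.0/12 (174.224.0.0 - 174.239.255.255) -> 123.150.149.240
  174.224.0.0/13 (174.224.0.0 - 174.231.255.255) -> 123.150.149.83
  174.224.0.0/14 (174.224.0.0 - 174.227.255.255) -> 123.150.149.209
More-specific entries that do NOT match:
  174.224.220.64/27 (174.224.220.64 - 174.224.220.95) does not contain 174.224.220.100
  238.224.220.64/26 (238.224.220.64 - 238.224.220.127) does not contain 174.224.220.100
  174.224.216.0/25 (174.224.216.0 - 174.224.216.127) does not contain 174.224.220.100
  174.224.216.0/24 (174.224.216.0 - 174.224.216.255) does not contain 174.224.220.100
  174.224.128.0/18 (174.224.128.0 - 174.224.191.255) does not contain 174.224.220.100
  174.226.0.0/16 (174.226.0.0 - 174.226.255.255) does not contain 174.224.220.100
Longest matching prefix is /14 -> next hop 123.150.149.209.

123.150.149.209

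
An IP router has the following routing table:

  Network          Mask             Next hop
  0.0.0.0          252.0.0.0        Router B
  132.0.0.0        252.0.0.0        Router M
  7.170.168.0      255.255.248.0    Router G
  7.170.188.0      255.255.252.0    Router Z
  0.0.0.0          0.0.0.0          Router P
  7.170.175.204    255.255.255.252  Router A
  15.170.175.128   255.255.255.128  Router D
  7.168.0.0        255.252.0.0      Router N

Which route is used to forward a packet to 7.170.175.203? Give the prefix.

7.170.168.0/21

Entries matching 7.170.175.203:
  0.0.0.0/0 (default, matches everything)
  7.168.0.0/14 (7.168.0.0 - 7.171.255.255)
  7.170.168.0/21 (7.170.168.0 - 7.170.175.255)
Most specific is 7.170.168.0/21.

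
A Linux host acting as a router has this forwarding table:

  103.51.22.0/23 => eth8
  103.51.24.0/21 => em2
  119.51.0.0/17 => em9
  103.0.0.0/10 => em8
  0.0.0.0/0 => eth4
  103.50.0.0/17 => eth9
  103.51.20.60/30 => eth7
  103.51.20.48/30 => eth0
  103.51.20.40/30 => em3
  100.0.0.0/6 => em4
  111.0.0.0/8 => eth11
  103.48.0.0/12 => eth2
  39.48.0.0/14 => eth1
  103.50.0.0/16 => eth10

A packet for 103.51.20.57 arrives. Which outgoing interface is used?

eth2

Routes whose prefix contains 103.51.20.57:
  0.0.0.0/0 (default, matches everything) -> eth4
  100.0.0.0/6 (100.0.0.0 - 103.255.255.255) -> em4
  103.0.0.0/10 (103.0.0.0 - 103.63.255.255) -> em8
  103.48.0.0/12 (103.48.0.0 - 103.63.255.255) -> eth2
More-specific entries that do NOT match:
  103.51.20.60/30 (103.51.20.60 - 103.51.20.63) does not contain 103.51.20.57
  103.51.20.48/30 (103.51.20.48 - 103.51.20.51) does not contain 103.51.20.57
  103.51.20.40/30 (103.51.20.40 - 103.51.20.43) does not contain 103.51.20.57
  103.51.22.0/23 (103.51.22.0 - 103.51.23.255) does not contain 103.51.20.57
  103.51.24.0/21 (103.51.24.0 - 103.51.31.255) does not contain 103.51.20.57
  119.51.0.0/17 (119.51.0.0 - 119.51.127.255) does not contain 103.51.20.57
  103.50.0.0/17 (103.50.0.0 - 103.50.127.255) does not contain 103.51.20.57
  103.50.0.0/16 (103.50.0.0 - 103.50.255.255) does not contain 103.51.20.57
  39.48.0.0/14 (39.48.0.0 - 39.51.255.255) does not contain 103.51.20.57
Longest matching prefix is /12 -> interface eth2.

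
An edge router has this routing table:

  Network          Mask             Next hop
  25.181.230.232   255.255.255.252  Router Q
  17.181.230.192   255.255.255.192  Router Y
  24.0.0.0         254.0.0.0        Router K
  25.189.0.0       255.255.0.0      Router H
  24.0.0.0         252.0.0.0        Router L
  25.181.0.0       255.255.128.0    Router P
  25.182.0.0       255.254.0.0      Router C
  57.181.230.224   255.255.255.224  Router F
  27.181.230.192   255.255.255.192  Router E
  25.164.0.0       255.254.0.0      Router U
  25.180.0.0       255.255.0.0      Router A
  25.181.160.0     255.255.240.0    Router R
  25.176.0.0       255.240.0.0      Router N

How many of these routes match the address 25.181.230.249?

3

Prefixes containing 25.181.230.249:
  24.0.0.0/6 (24.0.0.0 - 27.255.255.255)
  24.0.0.0/7 (24.0.0.0 - 25.255.255.255)
  25.176.0.0/12 (25.176.0.0 - 25.191.255.255)
Total matching entries: 3.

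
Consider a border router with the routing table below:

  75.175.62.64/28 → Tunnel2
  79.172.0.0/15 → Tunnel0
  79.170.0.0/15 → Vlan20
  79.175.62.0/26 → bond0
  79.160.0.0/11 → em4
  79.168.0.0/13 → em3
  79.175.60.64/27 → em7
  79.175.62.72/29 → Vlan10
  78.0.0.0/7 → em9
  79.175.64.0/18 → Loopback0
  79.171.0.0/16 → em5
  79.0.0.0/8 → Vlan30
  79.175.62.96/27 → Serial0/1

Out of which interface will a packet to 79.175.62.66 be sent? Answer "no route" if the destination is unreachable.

Routes whose prefix contains 79.175.62.66:
  78.0.0.0/7 (78.0.0.0 - 79.255.255.255) -> em9
  79.0.0.0/8 (79.0.0.0 - 79.255.255.255) -> Vlan30
  79.160.0.0/11 (79.160.0.0 - 79.191.255.255) -> em4
  79.168.0.0/13 (79.168.0.0 - 79.175.255.255) -> em3
More-specific entries that do NOT match:
  79.175.62.72/29 (79.175.62.72 - 79.175.62.79) does not contain 79.175.62.66
  75.175.62.64/28 (75.175.62.64 - 75.175.62.79) does not contain 79.175.62.66
  79.175.60.64/27 (79.175.60.64 - 79.175.60.95) does not contain 79.175.62.66
  79.175.62.96/27 (79.175.62.96 - 79.175.62.127) does not contain 79.175.62.66
  79.175.62.0/26 (79.175.62.0 - 79.175.62.63) does not contain 79.175.62.66
  79.175.64.0/18 (79.175.64.0 - 79.175.127.255) does not contain 79.175.62.66
  79.171.0.0/16 (79.171.0.0 - 79.171.255.255) does not contain 79.175.62.66
  79.172.0.0/15 (79.172.0.0 - 79.173.255.255) does not contain 79.175.62.66
  79.170.0.0/15 (79.170.0.0 - 79.171.255.255) does not contain 79.175.62.66
Longest matching prefix is /13 -> interface em3.

em3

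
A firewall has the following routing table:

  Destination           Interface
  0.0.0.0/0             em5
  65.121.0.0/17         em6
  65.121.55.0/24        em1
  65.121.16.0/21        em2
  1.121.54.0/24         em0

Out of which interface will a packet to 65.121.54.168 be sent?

Routes whose prefix contains 65.121.54.168:
  0.0.0.0/0 (default, matches everything) -> em5
  65.121.0.0/17 (65.121.0.0 - 65.121.127.255) -> em6
More-specific entries that do NOT match:
  65.121.55.0/24 (65.121.55.0 - 65.121.55.255) does not contain 65.121.54.168
  1.121.54.0/24 (1.121.54.0 - 1.121.54.255) does not contain 65.121.54.168
  65.121.16.0/21 (65.121.16.0 - 65.121.23.255) does not contain 65.121.54.168
Longest matching prefix is /17 -> interface em6.

em6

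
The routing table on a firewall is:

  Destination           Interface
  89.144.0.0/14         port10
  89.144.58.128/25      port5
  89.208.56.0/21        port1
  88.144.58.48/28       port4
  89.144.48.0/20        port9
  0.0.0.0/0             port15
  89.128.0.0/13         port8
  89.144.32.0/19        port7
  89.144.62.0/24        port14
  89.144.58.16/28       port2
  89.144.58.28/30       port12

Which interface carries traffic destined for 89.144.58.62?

port9

Routes whose prefix contains 89.144.58.62:
  0.0.0.0/0 (default, matches everything) -> port15
  89.144.0.0/14 (89.144.0.0 - 89.147.255.255) -> port10
  89.144.32.0/19 (89.144.32.0 - 89.144.63.255) -> port7
  89.144.48.0/20 (89.144.48.0 - 89.144.63.255) -> port9
More-specific entries that do NOT match:
  89.144.58.28/30 (89.144.58.28 - 89.144.58.31) does not contain 89.144.58.62
  88.144.58.48/28 (88.144.58.48 - 88.144.58.63) does not contain 89.144.58.62
  89.144.58.16/28 (89.144.58.16 - 89.144.58.31) does not contain 89.144.58.62
  89.144.58.128/25 (89.144.58.128 - 89.144.58.255) does not contain 89.144.58.62
  89.144.62.0/24 (89.144.62.0 - 89.144.62.255) does not contain 89.144.58.62
  89.208.56.0/21 (89.208.56.0 - 89.208.63.255) does not contain 89.144.58.62
Longest matching prefix is /20 -> interface port9.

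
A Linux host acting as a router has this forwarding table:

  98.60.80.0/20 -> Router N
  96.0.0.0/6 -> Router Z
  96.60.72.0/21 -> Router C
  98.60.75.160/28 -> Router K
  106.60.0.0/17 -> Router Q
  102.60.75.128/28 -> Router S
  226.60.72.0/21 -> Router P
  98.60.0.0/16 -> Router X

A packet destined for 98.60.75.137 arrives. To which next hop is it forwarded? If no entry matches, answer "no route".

Routes whose prefix contains 98.60.75.137:
  96.0.0.0/6 (96.0.0.0 - 99.255.255.255) -> Router Z
  98.60.0.0/16 (98.60.0.0 - 98.60.255.255) -> Router X
More-specific entries that do NOT match:
  98.60.75.160/28 (98.60.75.160 - 98.60.75.175) does not contain 98.60.75.137
  102.60.75.128/28 (102.60.75.128 - 102.60.75.143) does not contain 98.60.75.137
  96.60.72.0/21 (96.60.72.0 - 96.60.79.255) does not contain 98.60.75.137
  226.60.72.0/21 (226.60.72.0 - 226.60.79.255) does not contain 98.60.75.137
  98.60.80.0/20 (98.60.80.0 - 98.60.95.255) does not contain 98.60.75.137
  106.60.0.0/17 (106.60.0.0 - 106.60.127.255) does not contain 98.60.75.137
Longest matching prefix is /16 -> next hop Router X.

Router X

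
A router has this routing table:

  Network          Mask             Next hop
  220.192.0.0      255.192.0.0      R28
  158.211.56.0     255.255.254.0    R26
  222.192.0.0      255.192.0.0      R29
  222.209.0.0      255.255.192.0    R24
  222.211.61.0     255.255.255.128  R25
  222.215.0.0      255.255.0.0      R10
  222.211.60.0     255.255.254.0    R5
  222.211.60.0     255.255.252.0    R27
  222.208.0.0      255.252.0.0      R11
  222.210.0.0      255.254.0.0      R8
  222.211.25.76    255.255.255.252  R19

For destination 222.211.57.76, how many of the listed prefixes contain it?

3

Prefixes containing 222.211.57.76:
  222.192.0.0/10 (222.192.0.0 - 222.255.255.255)
  222.208.0.0/14 (222.208.0.0 - 222.211.255.255)
  222.210.0.0/15 (222.210.0.0 - 222.211.255.255)
Total matching entries: 3.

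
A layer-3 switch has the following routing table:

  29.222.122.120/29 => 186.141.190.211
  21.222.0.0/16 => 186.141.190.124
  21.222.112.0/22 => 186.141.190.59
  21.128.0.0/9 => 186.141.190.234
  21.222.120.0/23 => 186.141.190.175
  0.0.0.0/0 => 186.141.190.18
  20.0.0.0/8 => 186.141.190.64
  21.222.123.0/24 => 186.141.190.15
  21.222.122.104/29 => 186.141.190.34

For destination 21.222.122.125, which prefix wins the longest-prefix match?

Entries matching 21.222.122.125:
  0.0.0.0/0 (default, matches everything)
  21.128.0.0/9 (21.128.0.0 - 21.255.255.255)
  21.222.0.0/16 (21.222.0.0 - 21.222.255.255)
Most specific is 21.222.0.0/16.

21.222.0.0/16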